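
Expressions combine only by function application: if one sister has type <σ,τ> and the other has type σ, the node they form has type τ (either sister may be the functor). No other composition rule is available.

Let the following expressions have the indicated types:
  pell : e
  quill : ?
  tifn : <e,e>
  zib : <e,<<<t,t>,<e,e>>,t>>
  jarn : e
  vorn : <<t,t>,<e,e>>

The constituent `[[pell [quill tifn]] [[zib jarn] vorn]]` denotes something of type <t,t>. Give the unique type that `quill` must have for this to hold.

<<e,e>,<e,<t,<t,t>>>>

For [[pell [quill tifn]] [[zib jarn] vorn]] to have type <t,t> with [[zib jarn] vorn] of type t, [pell [quill tifn]] must be the function: [pell [quill tifn]] : <t,<t,t>>.
For [pell [quill tifn]] to have type <t,<t,t>> with pell of type e, [quill tifn] must be the function: [quill tifn] : <e,<t,<t,t>>>.
For [quill tifn] to have type <e,<t,<t,t>>> with tifn of type <e,e>, quill must be the function: quill : <<e,e>,<e,<t,<t,t>>>>.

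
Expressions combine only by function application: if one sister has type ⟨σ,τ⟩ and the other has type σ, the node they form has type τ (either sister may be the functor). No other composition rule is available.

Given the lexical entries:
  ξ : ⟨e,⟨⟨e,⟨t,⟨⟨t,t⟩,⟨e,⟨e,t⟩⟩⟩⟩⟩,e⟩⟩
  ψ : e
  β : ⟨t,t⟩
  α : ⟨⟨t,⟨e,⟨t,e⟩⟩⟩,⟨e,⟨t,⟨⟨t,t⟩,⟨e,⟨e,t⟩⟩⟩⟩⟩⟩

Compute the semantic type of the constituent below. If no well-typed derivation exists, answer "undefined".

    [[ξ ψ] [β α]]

[ξ ψ]: ⟨e,⟨⟨e,⟨t,⟨⟨t,t⟩,⟨e,⟨e,t⟩⟩⟩⟩⟩,e⟩⟩ applied to e yields ⟨⟨e,⟨t,⟨⟨t,t⟩,⟨e,⟨e,t⟩⟩⟩⟩⟩,e⟩.
[β α]: ⟨t,t⟩ with ⟨⟨t,⟨e,⟨t,e⟩⟩⟩,⟨e,⟨t,⟨⟨t,t⟩,⟨e,⟨e,t⟩⟩⟩⟩⟩⟩ — neither is a function whose domain matches the other; composition fails here.

undefined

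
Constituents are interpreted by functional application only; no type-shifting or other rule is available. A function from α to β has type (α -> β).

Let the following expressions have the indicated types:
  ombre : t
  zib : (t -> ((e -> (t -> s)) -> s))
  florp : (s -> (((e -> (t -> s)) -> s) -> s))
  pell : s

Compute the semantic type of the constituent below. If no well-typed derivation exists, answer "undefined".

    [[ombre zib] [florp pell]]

s

[ombre zib] — zib of type (t -> ((e -> (t -> s)) -> s)) combines with ombre of type t: type ((e -> (t -> s)) -> s).
[florp pell] — florp of type (s -> (((e -> (t -> s)) -> s) -> s)) combines with pell of type s: type (((e -> (t -> s)) -> s) -> s).
[[ombre zib] [florp pell]] — [florp pell] of type (((e -> (t -> s)) -> s) -> s) combines with [ombre zib] of type ((e -> (t -> s)) -> s): type s.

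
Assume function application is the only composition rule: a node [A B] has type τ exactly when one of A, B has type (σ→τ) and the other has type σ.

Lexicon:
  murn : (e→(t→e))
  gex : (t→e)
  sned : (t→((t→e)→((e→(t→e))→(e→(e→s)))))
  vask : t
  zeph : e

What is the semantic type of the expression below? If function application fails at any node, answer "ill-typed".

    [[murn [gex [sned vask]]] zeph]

(e→s)

At [sned vask], sned : (t→((t→e)→((e→(t→e))→(e→(e→s))))) takes vask : t, giving ((t→e)→((e→(t→e))→(e→(e→s)))).
At [gex [sned vask]], [sned vask] : ((t→e)→((e→(t→e))→(e→(e→s)))) takes gex : (t→e), giving ((e→(t→e))→(e→(e→s))).
At [murn [gex [sned vask]]], [gex [sned vask]] : ((e→(t→e))→(e→(e→s))) takes murn : (e→(t→e)), giving (e→(e→s)).
At [[murn [gex [sned vask]]] zeph], [murn [gex [sned vask]]] : (e→(e→s)) takes zeph : e, giving (e→s).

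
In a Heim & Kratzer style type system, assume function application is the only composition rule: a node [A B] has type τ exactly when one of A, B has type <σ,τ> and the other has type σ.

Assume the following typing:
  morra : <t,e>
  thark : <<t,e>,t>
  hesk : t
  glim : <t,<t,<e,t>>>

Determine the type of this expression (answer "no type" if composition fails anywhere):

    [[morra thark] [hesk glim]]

[morra thark]: thark is <<t,e>,t>, morra is <t,e>; result t.
[hesk glim]: glim is <t,<t,<e,t>>>, hesk is t; result <t,<e,t>>.
[[morra thark] [hesk glim]]: [hesk glim] is <t,<e,t>>, [morra thark] is t; result <e,t>.

<e,t>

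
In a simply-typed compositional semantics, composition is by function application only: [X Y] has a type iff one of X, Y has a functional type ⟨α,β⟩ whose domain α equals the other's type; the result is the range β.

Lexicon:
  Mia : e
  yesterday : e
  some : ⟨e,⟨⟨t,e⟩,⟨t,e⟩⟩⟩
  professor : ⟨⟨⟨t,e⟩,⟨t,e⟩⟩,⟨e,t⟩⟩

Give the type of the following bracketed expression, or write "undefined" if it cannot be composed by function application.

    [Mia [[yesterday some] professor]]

[yesterday some] — some of type ⟨e,⟨⟨t,e⟩,⟨t,e⟩⟩⟩ combines with yesterday of type e: type ⟨⟨t,e⟩,⟨t,e⟩⟩.
[[yesterday some] professor] — professor of type ⟨⟨⟨t,e⟩,⟨t,e⟩⟩,⟨e,t⟩⟩ combines with [yesterday some] of type ⟨⟨t,e⟩,⟨t,e⟩⟩: type ⟨e,t⟩.
[Mia [[yesterday some] professor]] — [[yesterday some] professor] of type ⟨e,t⟩ combines with Mia of type e: type t.

t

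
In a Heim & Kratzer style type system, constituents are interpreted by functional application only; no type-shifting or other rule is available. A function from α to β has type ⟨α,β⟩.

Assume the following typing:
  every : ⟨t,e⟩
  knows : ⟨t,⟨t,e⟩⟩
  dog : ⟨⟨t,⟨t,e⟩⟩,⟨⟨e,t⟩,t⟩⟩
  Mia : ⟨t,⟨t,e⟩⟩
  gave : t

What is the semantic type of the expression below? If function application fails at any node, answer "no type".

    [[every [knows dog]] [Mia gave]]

no type

[knows dog] — dog of type ⟨⟨t,⟨t,e⟩⟩,⟨⟨e,t⟩,t⟩⟩ combines with knows of type ⟨t,⟨t,e⟩⟩: type ⟨⟨e,t⟩,t⟩.
At [every [knows dog]]: neither ⟨t,e⟩ nor ⟨⟨e,t⟩,t⟩ can take the other as argument; the node is ill-typed.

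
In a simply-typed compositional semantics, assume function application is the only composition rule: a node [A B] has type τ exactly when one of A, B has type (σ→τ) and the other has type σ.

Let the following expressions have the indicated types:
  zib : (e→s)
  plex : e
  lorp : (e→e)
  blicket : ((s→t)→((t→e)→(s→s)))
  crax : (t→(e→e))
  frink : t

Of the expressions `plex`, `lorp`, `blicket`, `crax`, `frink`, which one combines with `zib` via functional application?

plex — combines: zib : (e→s) takes plex : e as argument, giving s.
lorp : (e→e) — zib needs e; lorp needs e; neither fits.
blicket : ((s→t)→((t→e)→(s→s))) — zib needs e; blicket needs (s→t); neither fits.
crax : (t→(e→e)) — zib needs e; crax needs t; neither fits.
frink : t — zib needs e; frink needs nothing (atomic); neither fits.

plex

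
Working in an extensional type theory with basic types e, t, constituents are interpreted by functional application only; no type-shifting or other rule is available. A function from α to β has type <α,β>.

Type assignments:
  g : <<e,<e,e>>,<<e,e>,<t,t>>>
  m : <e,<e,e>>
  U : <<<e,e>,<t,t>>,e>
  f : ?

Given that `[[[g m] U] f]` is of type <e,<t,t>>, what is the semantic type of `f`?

<e,<e,<t,t>>>

At [[[g m] U] f] (required: <e,<t,t>>): [[g m] U] is e, which is not a function with range <e,<t,t>>; hence f is the functor — type <e,<e,<t,t>>>.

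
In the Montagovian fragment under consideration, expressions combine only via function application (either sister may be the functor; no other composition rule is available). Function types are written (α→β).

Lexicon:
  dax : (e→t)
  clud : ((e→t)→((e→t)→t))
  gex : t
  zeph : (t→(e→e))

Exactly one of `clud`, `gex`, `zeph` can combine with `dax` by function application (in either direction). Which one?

clud — combines: clud : ((e→t)→((e→t)→t)) takes dax : (e→t) as argument, giving ((e→t)→t).
gex : t — no; dax wants e, and gex wants nothing (atomic).
zeph : (t→(e→e)) — no; dax wants e, and zeph wants t.

clud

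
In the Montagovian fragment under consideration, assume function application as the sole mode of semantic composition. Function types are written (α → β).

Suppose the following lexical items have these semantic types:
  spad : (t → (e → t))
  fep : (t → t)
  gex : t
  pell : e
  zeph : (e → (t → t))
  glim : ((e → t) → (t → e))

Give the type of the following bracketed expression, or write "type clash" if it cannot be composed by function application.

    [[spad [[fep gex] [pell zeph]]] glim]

[fep gex] — fep of type (t → t) combines with gex of type t: type t.
[pell zeph] — zeph of type (e → (t → t)) combines with pell of type e: type (t → t).
[[fep gex] [pell zeph]] — [pell zeph] of type (t → t) combines with [fep gex] of type t: type t.
[spad [[fep gex] [pell zeph]]] — spad of type (t → (e → t)) combines with [[fep gex] [pell zeph]] of type t: type (e → t).
[[spad [[fep gex] [pell zeph]]] glim] — glim of type ((e → t) → (t → e)) combines with [spad [[fep gex] [pell zeph]]] of type (e → t): type (t → e).

(t → e)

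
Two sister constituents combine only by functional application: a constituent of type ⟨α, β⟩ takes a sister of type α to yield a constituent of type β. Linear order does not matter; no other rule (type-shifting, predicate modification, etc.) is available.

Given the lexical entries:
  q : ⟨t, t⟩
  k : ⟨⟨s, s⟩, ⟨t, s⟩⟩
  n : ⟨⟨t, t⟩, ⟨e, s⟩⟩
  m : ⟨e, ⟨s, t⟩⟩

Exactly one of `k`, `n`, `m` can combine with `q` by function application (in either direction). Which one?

k : ⟨⟨s, s⟩, ⟨t, s⟩⟩ — no; q wants t, and k wants ⟨s, s⟩.
n — combines: n : ⟨⟨t, t⟩, ⟨e, s⟩⟩ takes q : ⟨t, t⟩ as argument, giving ⟨e, s⟩.
m : ⟨e, ⟨s, t⟩⟩ — no; q wants t, and m wants e.

n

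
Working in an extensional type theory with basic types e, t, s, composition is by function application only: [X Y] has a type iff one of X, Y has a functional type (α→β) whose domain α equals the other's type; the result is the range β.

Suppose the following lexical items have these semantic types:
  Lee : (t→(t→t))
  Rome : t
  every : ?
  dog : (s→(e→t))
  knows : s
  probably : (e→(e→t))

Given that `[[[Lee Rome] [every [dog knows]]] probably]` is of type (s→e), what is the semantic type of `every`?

((e→t)→((t→t)→((e→(e→t))→(s→e))))

[[[Lee Rome] [every [dog knows]]] probably] is required to be (s→e). probably : (e→(e→t)) cannot yield (s→e) as functor, so [[Lee Rome] [every [dog knows]]] : ((e→(e→t))→(s→e)).
[[Lee Rome] [every [dog knows]]] is required to be ((e→(e→t))→(s→e)). [Lee Rome] : (t→t) cannot yield ((e→(e→t))→(s→e)) as functor, so [every [dog knows]] : ((t→t)→((e→(e→t))→(s→e))).
[every [dog knows]] is required to be ((t→t)→((e→(e→t))→(s→e))). [dog knows] : (e→t) cannot yield ((t→t)→((e→(e→t))→(s→e))) as functor, so every : ((e→t)→((t→t)→((e→(e→t))→(s→e)))).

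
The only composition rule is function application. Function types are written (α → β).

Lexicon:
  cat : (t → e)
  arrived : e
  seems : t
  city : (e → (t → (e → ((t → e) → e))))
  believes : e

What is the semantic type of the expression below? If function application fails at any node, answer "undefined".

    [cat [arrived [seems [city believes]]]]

e

[city believes]: (e → (t → (e → ((t → e) → e)))) applied to e yields (t → (e → ((t → e) → e))).
[seems [city believes]]: (t → (e → ((t → e) → e))) applied to t yields (e → ((t → e) → e)).
[arrived [seems [city believes]]]: (e → ((t → e) → e)) applied to e yields ((t → e) → e).
[cat [arrived [seems [city believes]]]]: ((t → e) → e) applied to (t → e) yields e.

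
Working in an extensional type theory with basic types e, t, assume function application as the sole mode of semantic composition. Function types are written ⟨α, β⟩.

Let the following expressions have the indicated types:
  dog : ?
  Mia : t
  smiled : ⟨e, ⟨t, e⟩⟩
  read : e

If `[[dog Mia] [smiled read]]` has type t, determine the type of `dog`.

[[dog Mia] [smiled read]] is required to be t. [smiled read] : ⟨t, e⟩ cannot yield t as functor, so [dog Mia] : ⟨⟨t, e⟩, t⟩.
[dog Mia] is required to be ⟨⟨t, e⟩, t⟩. Mia : t cannot yield ⟨⟨t, e⟩, t⟩ as functor, so dog : ⟨t, ⟨⟨t, e⟩, t⟩⟩.

⟨t, ⟨⟨t, e⟩, t⟩⟩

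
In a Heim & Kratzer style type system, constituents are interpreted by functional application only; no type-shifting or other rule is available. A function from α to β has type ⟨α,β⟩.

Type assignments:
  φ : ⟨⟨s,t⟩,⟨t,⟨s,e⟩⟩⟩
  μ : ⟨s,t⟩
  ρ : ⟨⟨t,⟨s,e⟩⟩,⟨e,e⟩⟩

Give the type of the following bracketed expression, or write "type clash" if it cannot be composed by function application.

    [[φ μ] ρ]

⟨e,e⟩

At [φ μ], φ : ⟨⟨s,t⟩,⟨t,⟨s,e⟩⟩⟩ takes μ : ⟨s,t⟩, giving ⟨t,⟨s,e⟩⟩.
At [[φ μ] ρ], ρ : ⟨⟨t,⟨s,e⟩⟩,⟨e,e⟩⟩ takes [φ μ] : ⟨t,⟨s,e⟩⟩, giving ⟨e,e⟩.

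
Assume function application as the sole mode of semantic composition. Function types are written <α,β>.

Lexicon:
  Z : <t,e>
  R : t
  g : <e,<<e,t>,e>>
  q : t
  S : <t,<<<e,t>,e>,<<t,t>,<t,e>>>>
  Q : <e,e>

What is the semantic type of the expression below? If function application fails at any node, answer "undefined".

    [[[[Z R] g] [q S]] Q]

[Z R]: functor Z : <t,e>, argument R : t; result e.
[[Z R] g]: functor g : <e,<<e,t>,e>>, argument [Z R] : e; result <<e,t>,e>.
[q S]: functor S : <t,<<<e,t>,e>,<<t,t>,<t,e>>>>, argument q : t; result <<<e,t>,e>,<<t,t>,<t,e>>>.
[[[Z R] g] [q S]]: functor [q S] : <<<e,t>,e>,<<t,t>,<t,e>>>, argument [[Z R] g] : <<e,t>,e>; result <<t,t>,<t,e>>.
At [[[[Z R] g] [q S]] Q]: neither <<t,t>,<t,e>> nor <e,e> can take the other as argument; the node is ill-typed.

undefined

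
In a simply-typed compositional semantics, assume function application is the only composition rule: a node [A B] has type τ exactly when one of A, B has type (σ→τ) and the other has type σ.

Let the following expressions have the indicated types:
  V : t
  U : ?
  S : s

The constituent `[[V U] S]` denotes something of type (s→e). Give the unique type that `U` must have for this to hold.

For [[V U] S] to have type (s→e) with S of type s, [V U] must be the function: [V U] : (s→(s→e)).
For [V U] to have type (s→(s→e)) with V of type t, U must be the function: U : (t→(s→(s→e))).

(t→(s→(s→e)))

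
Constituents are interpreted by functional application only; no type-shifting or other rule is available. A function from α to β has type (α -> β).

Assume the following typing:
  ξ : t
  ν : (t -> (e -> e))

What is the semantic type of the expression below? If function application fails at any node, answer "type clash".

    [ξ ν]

[ξ ν] — ν of type (t -> (e -> e)) combines with ξ of type t: type (e -> e).

(e -> e)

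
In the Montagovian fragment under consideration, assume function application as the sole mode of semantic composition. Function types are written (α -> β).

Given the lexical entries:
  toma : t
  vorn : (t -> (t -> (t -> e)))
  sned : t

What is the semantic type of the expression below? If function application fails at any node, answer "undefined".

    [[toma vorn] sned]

[toma vorn] — vorn of type (t -> (t -> (t -> e))) combines with toma of type t: type (t -> (t -> e)).
[[toma vorn] sned] — [toma vorn] of type (t -> (t -> e)) combines with sned of type t: type (t -> e).

(t -> e)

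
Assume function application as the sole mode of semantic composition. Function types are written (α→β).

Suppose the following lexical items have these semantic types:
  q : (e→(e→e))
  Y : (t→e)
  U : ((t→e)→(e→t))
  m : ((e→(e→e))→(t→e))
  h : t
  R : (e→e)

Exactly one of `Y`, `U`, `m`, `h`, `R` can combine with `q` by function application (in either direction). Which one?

Y : (t→e) — q needs e; Y needs t; neither fits.
U : ((t→e)→(e→t)) — q needs e; U needs (t→e); neither fits.
m — combines: m : ((e→(e→e))→(t→e)) takes q : (e→(e→e)) as argument, giving (t→e).
h : t — q needs e; h needs nothing (atomic); neither fits.
R : (e→e) — q needs e; R needs e; neither fits.

m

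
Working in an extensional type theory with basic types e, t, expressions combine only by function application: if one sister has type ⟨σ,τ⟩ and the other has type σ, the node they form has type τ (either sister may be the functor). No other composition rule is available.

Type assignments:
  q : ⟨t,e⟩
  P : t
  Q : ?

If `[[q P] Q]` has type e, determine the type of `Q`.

⟨e,e⟩

At [[q P] Q] (required: e): [q P] is e, which is not a function with range e; hence Q is the functor — type ⟨e,e⟩.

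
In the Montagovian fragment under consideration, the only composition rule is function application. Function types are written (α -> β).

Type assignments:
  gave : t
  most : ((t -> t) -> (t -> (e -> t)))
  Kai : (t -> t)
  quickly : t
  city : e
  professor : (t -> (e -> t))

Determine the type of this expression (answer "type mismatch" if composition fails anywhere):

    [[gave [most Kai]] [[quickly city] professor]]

[most Kai] — most of type ((t -> t) -> (t -> (e -> t))) combines with Kai of type (t -> t): type (t -> (e -> t)).
[gave [most Kai]] — [most Kai] of type (t -> (e -> t)) combines with gave of type t: type (e -> t).
[quickly city]: t and e cannot combine by function application — type clash.

type mismatch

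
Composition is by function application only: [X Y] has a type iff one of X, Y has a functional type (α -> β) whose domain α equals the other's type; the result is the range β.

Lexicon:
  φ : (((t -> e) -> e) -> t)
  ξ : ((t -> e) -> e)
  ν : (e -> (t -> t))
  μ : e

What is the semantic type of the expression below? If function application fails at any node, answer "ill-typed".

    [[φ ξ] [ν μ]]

t

[φ ξ]: functor φ : (((t -> e) -> e) -> t), argument ξ : ((t -> e) -> e); result t.
[ν μ]: functor ν : (e -> (t -> t)), argument μ : e; result (t -> t).
[[φ ξ] [ν μ]]: functor [ν μ] : (t -> t), argument [φ ξ] : t; result t.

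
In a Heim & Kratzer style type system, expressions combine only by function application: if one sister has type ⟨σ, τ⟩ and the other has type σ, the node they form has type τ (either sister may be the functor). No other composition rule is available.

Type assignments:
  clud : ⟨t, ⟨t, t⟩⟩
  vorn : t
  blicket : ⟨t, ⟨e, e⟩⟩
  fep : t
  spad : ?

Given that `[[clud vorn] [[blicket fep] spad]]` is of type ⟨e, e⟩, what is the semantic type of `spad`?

[[clud vorn] [[blicket fep] spad]] must have type ⟨e, e⟩. The sister [clud vorn] has type ⟨t, t⟩; that is not a function onto ⟨e, e⟩, so [[blicket fep] spad] must be the functor, of type ⟨⟨t, t⟩, ⟨e, e⟩⟩.
[[blicket fep] spad] must have type ⟨⟨t, t⟩, ⟨e, e⟩⟩. The sister [blicket fep] has type ⟨e, e⟩; that is not a function onto ⟨⟨t, t⟩, ⟨e, e⟩⟩, so spad must be the functor, of type ⟨⟨e, e⟩, ⟨⟨t, t⟩, ⟨e, e⟩⟩⟩.

⟨⟨e, e⟩, ⟨⟨t, t⟩, ⟨e, e⟩⟩⟩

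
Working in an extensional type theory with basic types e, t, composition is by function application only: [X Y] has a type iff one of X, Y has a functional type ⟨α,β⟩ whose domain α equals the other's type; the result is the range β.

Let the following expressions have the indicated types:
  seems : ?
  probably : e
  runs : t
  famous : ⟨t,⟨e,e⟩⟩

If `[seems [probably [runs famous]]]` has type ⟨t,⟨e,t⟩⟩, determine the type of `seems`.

⟨e,⟨t,⟨e,t⟩⟩⟩

At [seems [probably [runs famous]]] (required: ⟨t,⟨e,t⟩⟩): [probably [runs famous]] is e, which is not a function with range ⟨t,⟨e,t⟩⟩; hence seems is the functor — type ⟨e,⟨t,⟨e,t⟩⟩⟩.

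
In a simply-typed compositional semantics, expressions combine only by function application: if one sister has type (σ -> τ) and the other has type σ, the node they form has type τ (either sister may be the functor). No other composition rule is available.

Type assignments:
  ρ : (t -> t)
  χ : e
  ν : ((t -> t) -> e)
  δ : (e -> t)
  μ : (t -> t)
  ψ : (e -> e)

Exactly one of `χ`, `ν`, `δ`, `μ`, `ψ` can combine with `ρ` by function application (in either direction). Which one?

ν

χ : e — ρ needs t; χ needs nothing (atomic); neither fits.
ν — combines: ν : ((t -> t) -> e) takes ρ : (t -> t) as argument, giving e.
δ : (e -> t) — ρ needs t; δ needs e; neither fits.
μ : (t -> t) — ρ needs t; μ needs t; neither fits.
ψ : (e -> e) — ρ needs t; ψ needs e; neither fits.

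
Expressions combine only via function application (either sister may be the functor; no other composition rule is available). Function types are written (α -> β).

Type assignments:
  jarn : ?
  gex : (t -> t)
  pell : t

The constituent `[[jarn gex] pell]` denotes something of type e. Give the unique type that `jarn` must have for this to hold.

[[jarn gex] pell] must have type e. The sister pell has type t; that is not a function onto e, so [jarn gex] must be the functor, of type (t -> e).
[jarn gex] must have type (t -> e). The sister gex has type (t -> t); that is not a function onto (t -> e), so jarn must be the functor, of type ((t -> t) -> (t -> e)).

((t -> t) -> (t -> e))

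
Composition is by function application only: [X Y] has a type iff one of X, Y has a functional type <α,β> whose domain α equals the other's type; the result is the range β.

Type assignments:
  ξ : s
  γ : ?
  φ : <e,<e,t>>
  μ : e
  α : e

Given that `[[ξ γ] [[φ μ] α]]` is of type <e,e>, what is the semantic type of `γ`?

<s,<t,<e,e>>>

[[ξ γ] [[φ μ] α]] must have type <e,e>. The sister [[φ μ] α] has type t; that is not a function onto <e,e>, so [ξ γ] must be the functor, of type <t,<e,e>>.
[ξ γ] must have type <t,<e,e>>. The sister ξ has type s; that is not a function onto <t,<e,e>>, so γ must be the functor, of type <s,<t,<e,e>>>.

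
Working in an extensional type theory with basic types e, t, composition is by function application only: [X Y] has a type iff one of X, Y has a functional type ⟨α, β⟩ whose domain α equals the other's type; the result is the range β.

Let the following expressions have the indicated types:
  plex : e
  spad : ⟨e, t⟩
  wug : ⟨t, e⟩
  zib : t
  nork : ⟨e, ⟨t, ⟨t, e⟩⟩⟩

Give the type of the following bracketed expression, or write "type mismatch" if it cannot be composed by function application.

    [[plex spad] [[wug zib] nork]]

[plex spad]: functor spad : ⟨e, t⟩, argument plex : e; result t.
[wug zib]: functor wug : ⟨t, e⟩, argument zib : t; result e.
[[wug zib] nork]: functor nork : ⟨e, ⟨t, ⟨t, e⟩⟩⟩, argument [wug zib] : e; result ⟨t, ⟨t, e⟩⟩.
[[plex spad] [[wug zib] nork]]: functor [[wug zib] nork] : ⟨t, ⟨t, e⟩⟩, argument [plex spad] : t; result ⟨t, e⟩.

⟨t, e⟩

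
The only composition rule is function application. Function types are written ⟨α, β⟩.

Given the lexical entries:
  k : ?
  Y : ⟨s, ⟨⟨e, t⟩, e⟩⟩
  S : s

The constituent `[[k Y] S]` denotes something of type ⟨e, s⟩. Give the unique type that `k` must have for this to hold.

⟨⟨s, ⟨⟨e, t⟩, e⟩⟩, ⟨s, ⟨e, s⟩⟩⟩

[[k Y] S] is required to be ⟨e, s⟩. S : s cannot yield ⟨e, s⟩ as functor, so [k Y] : ⟨s, ⟨e, s⟩⟩.
[k Y] is required to be ⟨s, ⟨e, s⟩⟩. Y : ⟨s, ⟨⟨e, t⟩, e⟩⟩ cannot yield ⟨s, ⟨e, s⟩⟩ as functor, so k : ⟨⟨s, ⟨⟨e, t⟩, e⟩⟩, ⟨s, ⟨e, s⟩⟩⟩.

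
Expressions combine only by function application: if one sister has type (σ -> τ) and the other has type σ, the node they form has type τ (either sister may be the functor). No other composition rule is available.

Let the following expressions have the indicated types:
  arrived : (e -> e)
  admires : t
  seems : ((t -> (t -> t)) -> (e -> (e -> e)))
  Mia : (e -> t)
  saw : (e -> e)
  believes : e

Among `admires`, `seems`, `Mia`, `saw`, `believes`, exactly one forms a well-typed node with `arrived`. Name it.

believes

admires : t — neither side's domain matches the other.
seems : ((t -> (t -> t)) -> (e -> (e -> e))) — neither side's domain matches the other.
Mia : (e -> t) — neither side's domain matches the other.
saw : (e -> e) — neither side's domain matches the other.
believes — combines: arrived : (e -> e) takes believes : e as argument, giving e.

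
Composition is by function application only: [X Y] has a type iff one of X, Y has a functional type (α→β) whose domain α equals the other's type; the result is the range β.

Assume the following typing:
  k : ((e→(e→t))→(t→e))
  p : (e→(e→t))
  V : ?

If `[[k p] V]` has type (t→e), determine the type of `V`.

((t→e)→(t→e))

[[k p] V] is required to be (t→e). [k p] : (t→e) cannot yield (t→e) as functor, so V : ((t→e)→(t→e)).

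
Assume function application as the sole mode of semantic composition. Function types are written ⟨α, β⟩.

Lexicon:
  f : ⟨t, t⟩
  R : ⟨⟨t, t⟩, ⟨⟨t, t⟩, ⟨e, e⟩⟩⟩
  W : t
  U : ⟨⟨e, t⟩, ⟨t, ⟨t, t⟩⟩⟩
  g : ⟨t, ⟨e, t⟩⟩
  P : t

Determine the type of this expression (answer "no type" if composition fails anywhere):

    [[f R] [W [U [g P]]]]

At [f R], R : ⟨⟨t, t⟩, ⟨⟨t, t⟩, ⟨e, e⟩⟩⟩ takes f : ⟨t, t⟩, giving ⟨⟨t, t⟩, ⟨e, e⟩⟩.
At [g P], g : ⟨t, ⟨e, t⟩⟩ takes P : t, giving ⟨e, t⟩.
At [U [g P]], U : ⟨⟨e, t⟩, ⟨t, ⟨t, t⟩⟩⟩ takes [g P] : ⟨e, t⟩, giving ⟨t, ⟨t, t⟩⟩.
At [W [U [g P]]], [U [g P]] : ⟨t, ⟨t, t⟩⟩ takes W : t, giving ⟨t, t⟩.
At [[f R] [W [U [g P]]]], [f R] : ⟨⟨t, t⟩, ⟨e, e⟩⟩ takes [W [U [g P]]] : ⟨t, t⟩, giving ⟨e, e⟩.

⟨e, e⟩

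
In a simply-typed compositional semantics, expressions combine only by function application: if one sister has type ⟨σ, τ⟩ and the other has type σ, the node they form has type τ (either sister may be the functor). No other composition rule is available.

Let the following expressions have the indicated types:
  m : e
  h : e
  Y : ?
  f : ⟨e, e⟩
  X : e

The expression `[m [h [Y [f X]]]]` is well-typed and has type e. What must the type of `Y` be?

[m [h [Y [f X]]]] must have type e. The sister m has type e; that is not a function onto e, so [h [Y [f X]]] must be the functor, of type ⟨e, e⟩.
[h [Y [f X]]] must have type ⟨e, e⟩. The sister h has type e; that is not a function onto ⟨e, e⟩, so [Y [f X]] must be the functor, of type ⟨e, ⟨e, e⟩⟩.
[Y [f X]] must have type ⟨e, ⟨e, e⟩⟩. The sister [f X] has type e; that is not a function onto ⟨e, ⟨e, e⟩⟩, so Y must be the functor, of type ⟨e, ⟨e, ⟨e, e⟩⟩⟩.

⟨e, ⟨e, ⟨e, e⟩⟩⟩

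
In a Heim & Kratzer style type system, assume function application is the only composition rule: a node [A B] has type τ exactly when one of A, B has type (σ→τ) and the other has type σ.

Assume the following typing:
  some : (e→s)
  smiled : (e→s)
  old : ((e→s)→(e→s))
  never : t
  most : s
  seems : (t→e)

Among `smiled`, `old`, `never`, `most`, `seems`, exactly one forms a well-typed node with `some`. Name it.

smiled : (e→s) — neither side's domain matches the other.
old — combines: old : ((e→s)→(e→s)) takes some : (e→s) as argument, giving (e→s).
never : t — neither side's domain matches the other.
most : s — neither side's domain matches the other.
seems : (t→e) — neither side's domain matches the other.

old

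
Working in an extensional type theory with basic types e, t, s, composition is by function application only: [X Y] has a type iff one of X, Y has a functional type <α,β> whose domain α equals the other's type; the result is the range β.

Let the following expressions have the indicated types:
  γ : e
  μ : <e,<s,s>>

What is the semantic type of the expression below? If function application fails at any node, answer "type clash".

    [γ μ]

<s,s>

[γ μ]: functor μ : <e,<s,s>>, argument γ : e; result <s,s>.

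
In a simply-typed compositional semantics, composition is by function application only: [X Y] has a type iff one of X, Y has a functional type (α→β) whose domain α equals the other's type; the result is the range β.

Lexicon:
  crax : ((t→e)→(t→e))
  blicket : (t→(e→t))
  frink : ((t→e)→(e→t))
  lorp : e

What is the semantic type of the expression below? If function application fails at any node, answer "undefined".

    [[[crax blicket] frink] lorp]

[crax blicket]: ((t→e)→(t→e)) and (t→(e→t)) cannot combine by function application — type clash.

undefined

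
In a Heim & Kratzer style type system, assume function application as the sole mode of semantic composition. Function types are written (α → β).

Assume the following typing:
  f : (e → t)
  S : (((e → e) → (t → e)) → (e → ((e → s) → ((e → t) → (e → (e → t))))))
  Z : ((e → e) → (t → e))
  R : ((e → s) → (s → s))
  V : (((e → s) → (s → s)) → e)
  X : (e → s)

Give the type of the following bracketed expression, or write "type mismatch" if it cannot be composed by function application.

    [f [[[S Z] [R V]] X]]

(e → (e → t))

At [S Z], S : (((e → e) → (t → e)) → (e → ((e → s) → ((e → t) → (e → (e → t)))))) takes Z : ((e → e) → (t → e)), giving (e → ((e → s) → ((e → t) → (e → (e → t))))).
At [R V], V : (((e → s) → (s → s)) → e) takes R : ((e → s) → (s → s)), giving e.
At [[S Z] [R V]], [S Z] : (e → ((e → s) → ((e → t) → (e → (e → t))))) takes [R V] : e, giving ((e → s) → ((e → t) → (e → (e → t)))).
At [[[S Z] [R V]] X], [[S Z] [R V]] : ((e → s) → ((e → t) → (e → (e → t)))) takes X : (e → s), giving ((e → t) → (e → (e → t))).
At [f [[[S Z] [R V]] X]], [[[S Z] [R V]] X] : ((e → t) → (e → (e → t))) takes f : (e → t), giving (e → (e → t)).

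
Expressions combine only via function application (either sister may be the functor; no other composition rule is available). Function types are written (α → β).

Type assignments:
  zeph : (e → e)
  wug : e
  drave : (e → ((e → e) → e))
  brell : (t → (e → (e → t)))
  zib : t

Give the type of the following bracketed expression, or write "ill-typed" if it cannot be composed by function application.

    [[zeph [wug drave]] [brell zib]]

(e → t)

At [wug drave], drave : (e → ((e → e) → e)) takes wug : e, giving ((e → e) → e).
At [zeph [wug drave]], [wug drave] : ((e → e) → e) takes zeph : (e → e), giving e.
At [brell zib], brell : (t → (e → (e → t))) takes zib : t, giving (e → (e → t)).
At [[zeph [wug drave]] [brell zib]], [brell zib] : (e → (e → t)) takes [zeph [wug drave]] : e, giving (e → t).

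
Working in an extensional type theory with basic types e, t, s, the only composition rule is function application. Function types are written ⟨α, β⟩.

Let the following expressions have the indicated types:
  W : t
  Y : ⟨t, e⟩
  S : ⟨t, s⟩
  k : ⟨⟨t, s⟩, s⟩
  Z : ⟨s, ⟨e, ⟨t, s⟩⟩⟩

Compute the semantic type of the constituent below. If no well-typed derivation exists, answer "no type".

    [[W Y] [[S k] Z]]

At [W Y], Y : ⟨t, e⟩ takes W : t, giving e.
At [S k], k : ⟨⟨t, s⟩, s⟩ takes S : ⟨t, s⟩, giving s.
At [[S k] Z], Z : ⟨s, ⟨e, ⟨t, s⟩⟩⟩ takes [S k] : s, giving ⟨e, ⟨t, s⟩⟩.
At [[W Y] [[S k] Z]], [[S k] Z] : ⟨e, ⟨t, s⟩⟩ takes [W Y] : e, giving ⟨t, s⟩.

⟨t, s⟩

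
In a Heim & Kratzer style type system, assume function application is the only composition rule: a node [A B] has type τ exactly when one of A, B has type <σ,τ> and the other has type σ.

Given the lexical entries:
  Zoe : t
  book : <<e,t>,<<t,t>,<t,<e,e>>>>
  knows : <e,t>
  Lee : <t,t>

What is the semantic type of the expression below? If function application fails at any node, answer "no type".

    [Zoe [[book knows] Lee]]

[book knows]: book is <<e,t>,<<t,t>,<t,<e,e>>>>, knows is <e,t>; result <<t,t>,<t,<e,e>>>.
[[book knows] Lee]: [book knows] is <<t,t>,<t,<e,e>>>, Lee is <t,t>; result <t,<e,e>>.
[Zoe [[book knows] Lee]]: [[book knows] Lee] is <t,<e,e>>, Zoe is t; result <e,e>.

<e,e>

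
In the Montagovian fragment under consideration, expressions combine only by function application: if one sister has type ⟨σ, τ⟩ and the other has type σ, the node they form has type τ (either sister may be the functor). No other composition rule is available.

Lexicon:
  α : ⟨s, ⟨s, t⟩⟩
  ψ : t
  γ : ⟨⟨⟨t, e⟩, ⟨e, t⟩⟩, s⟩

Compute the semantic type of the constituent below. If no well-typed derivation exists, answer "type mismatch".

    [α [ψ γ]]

type mismatch

[ψ γ]: t with ⟨⟨⟨t, e⟩, ⟨e, t⟩⟩, s⟩ — neither is a function whose domain matches the other; composition fails here.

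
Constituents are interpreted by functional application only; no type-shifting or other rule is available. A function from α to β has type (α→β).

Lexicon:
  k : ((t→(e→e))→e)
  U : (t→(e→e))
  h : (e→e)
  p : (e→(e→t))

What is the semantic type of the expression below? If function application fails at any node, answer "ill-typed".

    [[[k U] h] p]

(e→t)

At [k U], k : ((t→(e→e))→e) takes U : (t→(e→e)), giving e.
At [[k U] h], h : (e→e) takes [k U] : e, giving e.
At [[[k U] h] p], p : (e→(e→t)) takes [[k U] h] : e, giving (e→t).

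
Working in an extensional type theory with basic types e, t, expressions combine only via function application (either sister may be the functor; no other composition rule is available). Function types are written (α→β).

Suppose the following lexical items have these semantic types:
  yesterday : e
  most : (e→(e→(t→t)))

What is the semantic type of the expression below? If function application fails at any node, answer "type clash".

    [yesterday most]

(e→(t→t))

[yesterday most] — most of type (e→(e→(t→t))) combines with yesterday of type e: type (e→(t→t)).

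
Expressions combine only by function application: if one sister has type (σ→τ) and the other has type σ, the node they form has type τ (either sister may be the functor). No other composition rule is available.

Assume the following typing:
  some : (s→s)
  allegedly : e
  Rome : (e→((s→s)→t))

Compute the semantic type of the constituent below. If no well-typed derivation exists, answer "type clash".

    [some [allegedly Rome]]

[allegedly Rome]: (e→((s→s)→t)) applied to e yields ((s→s)→t).
[some [allegedly Rome]]: ((s→s)→t) applied to (s→s) yields t.

t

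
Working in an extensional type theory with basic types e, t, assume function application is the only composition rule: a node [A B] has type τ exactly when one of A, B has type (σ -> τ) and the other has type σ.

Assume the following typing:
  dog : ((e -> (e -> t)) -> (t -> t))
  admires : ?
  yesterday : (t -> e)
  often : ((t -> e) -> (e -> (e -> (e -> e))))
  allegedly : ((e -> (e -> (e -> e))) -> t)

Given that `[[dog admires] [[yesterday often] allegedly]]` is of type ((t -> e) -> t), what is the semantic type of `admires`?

[[dog admires] [[yesterday often] allegedly]] must have type ((t -> e) -> t). The sister [[yesterday often] allegedly] has type t; that is not a function onto ((t -> e) -> t), so [dog admires] must be the functor, of type (t -> ((t -> e) -> t)).
[dog admires] must have type (t -> ((t -> e) -> t)). The sister dog has type ((e -> (e -> t)) -> (t -> t)); that is not a function onto (t -> ((t -> e) -> t)), so admires must be the functor, of type (((e -> (e -> t)) -> (t -> t)) -> (t -> ((t -> e) -> t))).

(((e -> (e -> t)) -> (t -> t)) -> (t -> ((t -> e) -> t)))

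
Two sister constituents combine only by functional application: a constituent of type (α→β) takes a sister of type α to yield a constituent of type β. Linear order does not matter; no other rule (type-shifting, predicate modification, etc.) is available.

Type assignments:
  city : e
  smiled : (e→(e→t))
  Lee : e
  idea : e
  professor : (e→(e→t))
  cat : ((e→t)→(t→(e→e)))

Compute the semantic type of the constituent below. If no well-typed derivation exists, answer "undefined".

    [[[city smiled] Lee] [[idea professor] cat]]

[city smiled]: functor smiled : (e→(e→t)), argument city : e; result (e→t).
[[city smiled] Lee]: functor [city smiled] : (e→t), argument Lee : e; result t.
[idea professor]: functor professor : (e→(e→t)), argument idea : e; result (e→t).
[[idea professor] cat]: functor cat : ((e→t)→(t→(e→e))), argument [idea professor] : (e→t); result (t→(e→e)).
[[[city smiled] Lee] [[idea professor] cat]]: functor [[idea professor] cat] : (t→(e→e)), argument [[city smiled] Lee] : t; result (e→e).

(e→e)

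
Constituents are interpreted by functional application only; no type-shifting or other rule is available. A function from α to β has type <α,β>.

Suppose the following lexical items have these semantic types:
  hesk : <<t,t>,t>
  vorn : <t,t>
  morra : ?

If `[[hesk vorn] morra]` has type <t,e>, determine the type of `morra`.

For [[hesk vorn] morra] to have type <t,e> with [hesk vorn] of type t, morra must be the function: morra : <t,<t,e>>.

<t,<t,e>>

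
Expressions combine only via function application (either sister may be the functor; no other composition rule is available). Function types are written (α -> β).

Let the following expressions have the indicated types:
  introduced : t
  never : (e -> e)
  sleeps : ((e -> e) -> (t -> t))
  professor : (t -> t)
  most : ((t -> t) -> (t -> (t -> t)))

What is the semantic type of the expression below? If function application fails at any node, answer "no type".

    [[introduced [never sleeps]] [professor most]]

(t -> t)

[never sleeps]: sleeps is ((e -> e) -> (t -> t)), never is (e -> e); result (t -> t).
[introduced [never sleeps]]: [never sleeps] is (t -> t), introduced is t; result t.
[professor most]: most is ((t -> t) -> (t -> (t -> t))), professor is (t -> t); result (t -> (t -> t)).
[[introduced [never sleeps]] [professor most]]: [professor most] is (t -> (t -> t)), [introduced [never sleeps]] is t; result (t -> t).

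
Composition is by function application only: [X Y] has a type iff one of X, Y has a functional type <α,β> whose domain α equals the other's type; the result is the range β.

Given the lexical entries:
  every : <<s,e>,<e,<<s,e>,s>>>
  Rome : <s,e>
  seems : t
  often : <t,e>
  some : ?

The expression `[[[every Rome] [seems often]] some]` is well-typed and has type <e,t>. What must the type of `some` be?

<<<s,e>,s>,<e,t>>

For [[[every Rome] [seems often]] some] to have type <e,t> with [[every Rome] [seems often]] of type <<s,e>,s>, some must be the function: some : <<<s,e>,s>,<e,t>>.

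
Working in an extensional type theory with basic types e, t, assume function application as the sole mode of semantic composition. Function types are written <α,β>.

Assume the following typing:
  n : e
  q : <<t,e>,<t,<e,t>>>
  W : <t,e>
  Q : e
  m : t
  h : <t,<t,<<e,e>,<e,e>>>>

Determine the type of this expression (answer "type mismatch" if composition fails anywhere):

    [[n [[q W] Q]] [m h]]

[q W] — q of type <<t,e>,<t,<e,t>>> combines with W of type <t,e>: type <t,<e,t>>.
[[q W] Q]: <t,<e,t>> with e — neither is a function whose domain matches the other; composition fails here.

type mismatch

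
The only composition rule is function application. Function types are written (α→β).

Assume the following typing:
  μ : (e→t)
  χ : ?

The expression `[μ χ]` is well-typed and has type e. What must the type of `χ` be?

((e→t)→e)

[μ χ] is required to be e. μ : (e→t) cannot yield e as functor, so χ : ((e→t)→e).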